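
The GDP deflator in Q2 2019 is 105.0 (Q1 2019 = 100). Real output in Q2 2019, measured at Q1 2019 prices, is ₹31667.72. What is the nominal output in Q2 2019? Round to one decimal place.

Nominal = Real × (Index/100) = 31667.72 × (105.0/100)
        = 31667.72 × 1.050 = 33251.1060

33251.1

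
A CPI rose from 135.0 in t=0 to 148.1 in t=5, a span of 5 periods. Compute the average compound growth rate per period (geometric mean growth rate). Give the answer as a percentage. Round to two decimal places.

1.87%

Growth factor = (148.1/135.0)^(1/5) = (1.097037)^(1/5) = 1.018695
Growth rate = 1.018695 − 1 = 0.018695 = 1.8695%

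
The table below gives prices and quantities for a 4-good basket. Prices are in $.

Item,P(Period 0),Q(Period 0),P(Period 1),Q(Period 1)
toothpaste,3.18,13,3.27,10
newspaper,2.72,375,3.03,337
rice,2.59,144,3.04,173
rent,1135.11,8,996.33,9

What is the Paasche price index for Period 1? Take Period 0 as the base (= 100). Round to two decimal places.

Paasche price index uses current-period quantities as weights.
ΣP(Period 1)·Q(Period 1) = 3.27×10 + 3.03×337 + 3.04×173 + 996.33×9 = 32.7 + 1021.11 + 525.92 + 8966.97 = 10546.7
ΣP(Period 0)·Q(Period 1) = 3.18×10 + 2.72×337 + 2.59×173 + 1135.11×9 = 31.8 + 916.64 + 448.07 + 10215.99 = 11612.5
Index = 10546.7 / 11612.5 × 100 = 90.8220

90.82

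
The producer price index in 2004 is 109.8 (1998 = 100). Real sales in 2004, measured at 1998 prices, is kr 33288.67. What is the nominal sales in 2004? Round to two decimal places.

Nominal = Real × (Index/100) = 33288.67 × (109.8/100)
        = 33288.67 × 1.098 = 36550.9597

36550.96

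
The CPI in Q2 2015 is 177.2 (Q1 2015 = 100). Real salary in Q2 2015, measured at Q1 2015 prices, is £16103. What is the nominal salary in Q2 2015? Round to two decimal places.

Nominal = Real × (Index/100) = 16103 × (177.2/100)
        = 16103 × 1.772 = 28534.5160

28534.52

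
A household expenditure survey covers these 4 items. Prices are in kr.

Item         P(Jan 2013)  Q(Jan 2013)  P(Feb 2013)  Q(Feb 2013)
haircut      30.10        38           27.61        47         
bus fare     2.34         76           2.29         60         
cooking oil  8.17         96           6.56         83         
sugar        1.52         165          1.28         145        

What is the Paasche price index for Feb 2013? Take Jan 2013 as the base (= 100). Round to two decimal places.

88.24

Paasche price index uses current-period quantities as weights.
ΣP(Feb 2013)·Q(Feb 2013) = 27.61×47 + 2.29×60 + 6.56×83 + 1.28×145 = 1297.67 + 137.4 + 544.48 + 185.6 = 2165.15
ΣP(Jan 2013)·Q(Feb 2013) = 30.10×47 + 2.34×60 + 8.17×83 + 1.52×145 = 1414.7 + 140.4 + 678.11 + 220.4 = 2453.61
Index = 2165.15 / 2453.61 × 100 = 88.2434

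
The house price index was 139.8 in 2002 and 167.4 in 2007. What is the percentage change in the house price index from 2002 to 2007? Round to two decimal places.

Change = (167.4 − 139.8) / 139.8 × 100
       = 27.6 / 139.8 × 100 = 19.7425%

19.74%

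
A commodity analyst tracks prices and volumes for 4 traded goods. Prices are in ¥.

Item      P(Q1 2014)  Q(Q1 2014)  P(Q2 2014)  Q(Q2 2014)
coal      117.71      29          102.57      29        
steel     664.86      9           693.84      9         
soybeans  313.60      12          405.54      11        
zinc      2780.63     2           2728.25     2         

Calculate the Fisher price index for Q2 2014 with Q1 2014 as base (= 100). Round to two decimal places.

104.17

Laspeyres component (base-period weights):
ΣP(Q2 2014)Q(Q1 2014) = 102.57×29 + 693.84×9 + 405.54×12 + 2728.25×2 = 2974.53 + 6244.56 + 4866.48 + 5456.5 = 19542.07
ΣP(Q1 2014)Q(Q1 2014) = 117.71×29 + 664.86×9 + 313.60×12 + 2780.63×2 = 3413.59 + 5983.74 + 3763.2 + 5561.26 = 18721.79
L = 19542.07 / 18721.79 × 100 = 104.3814
Paasche component (current-period weights):
ΣP(Q2 2014)Q(Q2 2014) = 102.57×29 + 693.84×9 + 405.54×11 + 2728.25×2 = 2974.53 + 6244.56 + 4460.94 + 5456.5 = 19136.53
ΣP(Q1 2014)Q(Q2 2014) = 117.71×29 + 664.86×9 + 313.60×11 + 2780.63×2 = 3413.59 + 5983.74 + 3449.6 + 5561.26 = 18408.19
P = 19136.53 / 18408.19 × 100 = 103.9566
Fisher = √(L × P) = √(104.3814 × 103.9566) = 104.1688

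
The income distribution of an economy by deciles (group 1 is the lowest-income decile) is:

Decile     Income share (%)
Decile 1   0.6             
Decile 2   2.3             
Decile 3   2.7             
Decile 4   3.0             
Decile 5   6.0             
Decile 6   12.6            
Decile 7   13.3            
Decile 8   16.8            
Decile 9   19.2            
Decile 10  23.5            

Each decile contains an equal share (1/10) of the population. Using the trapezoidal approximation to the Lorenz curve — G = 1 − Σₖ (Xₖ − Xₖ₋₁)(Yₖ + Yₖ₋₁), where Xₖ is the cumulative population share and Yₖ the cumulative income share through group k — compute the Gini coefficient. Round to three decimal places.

0.432

Cumulative income shares Yₖ: 0.0060, 0.0290, 0.0560, 0.0860, 0.1460, 0.2720, 0.4050, 0.5730, 0.7650, 1.0000
Σ (Xₖ−Xₖ₋₁)(Yₖ+Yₖ₋₁) = (1/10)(0.0060+0.0000) + (1/10)(0.0290+0.0060) + (1/10)(0.0560+0.0290) + (1/10)(0.0860+0.0560) + (1/10)(0.1460+0.0860) + (1/10)(0.2720+0.1460) + (1/10)(0.4050+0.2720) + (1/10)(0.5730+0.4050) + (1/10)(0.7650+0.5730) + (1/10)(1.0000+0.7650)
  = 0.0006 + 0.0035 + 0.0085 + 0.0142 + 0.0232 + 0.0418 + 0.0677 + 0.0978 + 0.1338 + 0.1765 = 0.5676
G = 1 − 0.5676 = 0.4324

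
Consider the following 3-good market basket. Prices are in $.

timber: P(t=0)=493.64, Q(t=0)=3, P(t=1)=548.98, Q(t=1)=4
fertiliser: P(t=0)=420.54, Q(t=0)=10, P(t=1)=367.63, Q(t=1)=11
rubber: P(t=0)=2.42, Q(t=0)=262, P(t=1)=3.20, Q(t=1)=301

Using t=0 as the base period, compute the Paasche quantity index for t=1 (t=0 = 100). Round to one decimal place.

116.9

Paasche quantity index uses current-period prices as weights.
ΣP(t=1)·Q(t=1) = 548.98×4 + 367.63×11 + 3.20×301 = 2195.92 + 4043.93 + 963.2 = 7203.05
ΣP(t=1)·Q(t=0) = 548.98×3 + 367.63×10 + 3.20×262 = 1646.94 + 3676.3 + 838.4 = 6161.64
Index = 7203.05 / 6161.64 × 100 = 116.9015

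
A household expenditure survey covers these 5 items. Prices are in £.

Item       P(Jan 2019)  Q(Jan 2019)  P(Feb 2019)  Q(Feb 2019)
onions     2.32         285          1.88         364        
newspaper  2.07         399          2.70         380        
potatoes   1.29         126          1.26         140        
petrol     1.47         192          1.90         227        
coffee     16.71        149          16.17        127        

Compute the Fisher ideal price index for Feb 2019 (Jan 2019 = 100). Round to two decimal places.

Laspeyres component (base-period weights):
ΣP(Feb 2019)Q(Jan 2019) = 1.88×285 + 2.70×399 + 1.26×126 + 1.90×192 + 16.17×149 = 535.8 + 1077.3 + 158.76 + 364.8 + 2409.33 = 4545.99
ΣP(Jan 2019)Q(Jan 2019) = 2.32×285 + 2.07×399 + 1.29×126 + 1.47×192 + 16.71×149 = 661.2 + 825.93 + 162.54 + 282.24 + 2489.79 = 4421.7
L = 4545.99 / 4421.7 × 100 = 102.8109
Paasche component (current-period weights):
ΣP(Feb 2019)Q(Feb 2019) = 1.88×364 + 2.70×380 + 1.26×140 + 1.90×227 + 16.17×127 = 684.32 + 1026 + 176.4 + 431.3 + 2053.59 = 4371.61
ΣP(Jan 2019)Q(Feb 2019) = 2.32×364 + 2.07×380 + 1.29×140 + 1.47×227 + 16.71×127 = 844.48 + 786.6 + 180.6 + 333.69 + 2122.17 = 4267.54
P = 4371.61 / 4267.54 × 100 = 102.4386
Fisher = √(L × P) = √(102.8109 × 102.4386) = 102.6246

102.62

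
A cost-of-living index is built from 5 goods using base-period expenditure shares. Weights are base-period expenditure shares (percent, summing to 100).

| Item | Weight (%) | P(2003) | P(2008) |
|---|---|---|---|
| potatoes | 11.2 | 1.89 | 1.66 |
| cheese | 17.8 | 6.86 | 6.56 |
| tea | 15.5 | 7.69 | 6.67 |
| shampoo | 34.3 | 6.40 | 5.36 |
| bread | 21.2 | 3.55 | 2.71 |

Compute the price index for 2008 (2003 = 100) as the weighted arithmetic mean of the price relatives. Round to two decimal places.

potatoes: 11.2 × (1.66/1.89) = 11.2 × 0.878307 = 9.8370
cheese: 17.8 × (6.56/6.86) = 17.8 × 0.956268 = 17.0216
tea: 15.5 × (6.67/7.69) = 15.5 × 0.867360 = 13.4441
shampoo: 34.3 × (5.36/6.40) = 34.3 × 0.837500 = 28.7262
bread: 21.2 × (2.71/3.55) = 21.2 × 0.763380 = 16.1837
Index = Σ wᵢ·(p₁ᵢ/p₀ᵢ) = 9.8370 + 17.0216 + 13.4441 + 28.7262 + 16.1837 = 85.2126

85.21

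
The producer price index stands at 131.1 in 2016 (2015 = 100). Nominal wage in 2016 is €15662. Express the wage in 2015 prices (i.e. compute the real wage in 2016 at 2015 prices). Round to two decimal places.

Real = Nominal ÷ (Index/100) = 15662 ÷ (131.1/100)
     = 15662 ÷ 1.311 = 11946.6056

11946.61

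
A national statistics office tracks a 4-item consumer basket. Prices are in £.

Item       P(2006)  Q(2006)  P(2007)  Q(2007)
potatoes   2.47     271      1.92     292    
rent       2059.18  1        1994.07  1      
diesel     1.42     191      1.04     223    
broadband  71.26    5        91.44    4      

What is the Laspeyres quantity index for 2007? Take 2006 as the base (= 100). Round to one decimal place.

100.8

Laspeyres quantity index uses base-period prices as weights.
ΣP(2006)·Q(2007) = 2.47×292 + 2059.18×1 + 1.42×223 + 71.26×4 = 721.24 + 2059.18 + 316.66 + 285.04 = 3382.12
ΣP(2006)·Q(2006) = 2.47×271 + 2059.18×1 + 1.42×191 + 71.26×5 = 669.37 + 2059.18 + 271.22 + 356.3 = 3356.07
Index = 3382.12 / 3356.07 × 100 = 100.7762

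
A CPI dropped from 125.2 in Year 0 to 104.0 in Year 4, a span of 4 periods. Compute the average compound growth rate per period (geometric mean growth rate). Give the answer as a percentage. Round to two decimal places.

-4.53%

Growth factor = (104.0/125.2)^(1/4) = (0.830671)^(1/4) = 0.954679
Growth rate = 0.954679 − 1 = -0.045321 = -4.5321%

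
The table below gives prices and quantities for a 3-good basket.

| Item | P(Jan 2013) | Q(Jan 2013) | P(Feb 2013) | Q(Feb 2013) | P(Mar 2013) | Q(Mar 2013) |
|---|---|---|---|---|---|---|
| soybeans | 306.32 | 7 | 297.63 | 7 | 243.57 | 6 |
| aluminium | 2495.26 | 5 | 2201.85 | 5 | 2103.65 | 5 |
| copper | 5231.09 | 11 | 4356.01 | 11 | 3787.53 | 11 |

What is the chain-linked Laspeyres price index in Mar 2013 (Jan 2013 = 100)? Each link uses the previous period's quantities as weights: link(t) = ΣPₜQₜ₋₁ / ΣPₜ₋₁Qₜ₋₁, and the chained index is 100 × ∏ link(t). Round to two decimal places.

74.67

Link Jan 2013→Feb 2013:
ΣP(Feb 2013)Q(Jan 2013) = 297.63×7 + 2201.85×5 + 4356.01×11 = 2083.41 + 11009.25 + 47916.11 = 61008.77
ΣP(Jan 2013)Q(Jan 2013) = 306.32×7 + 2495.26×5 + 5231.09×11 = 2144.24 + 12476.3 + 57541.99 = 72162.53
link = 61008.77/72162.53 = 0.845436
Link Feb 2013→Mar 2013:
ΣP(Mar 2013)Q(Feb 2013) = 243.57×7 + 2103.65×5 + 3787.53×11 = 1704.99 + 10518.25 + 41662.83 = 53886.07
ΣP(Feb 2013)Q(Feb 2013) = 297.63×7 + 2201.85×5 + 4356.01×11 = 2083.41 + 11009.25 + 47916.11 = 61008.77
link = 53886.07/61008.77 = 0.883251
Chained index = 100 × 0.845436 × 0.883251 = 74.6732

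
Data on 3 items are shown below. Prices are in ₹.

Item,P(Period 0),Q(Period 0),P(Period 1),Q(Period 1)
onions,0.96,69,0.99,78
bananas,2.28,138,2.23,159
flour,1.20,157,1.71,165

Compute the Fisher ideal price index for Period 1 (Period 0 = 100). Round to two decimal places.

112.79

Laspeyres component (base-period weights):
ΣP(Period 1)Q(Period 0) = 0.99×69 + 2.23×138 + 1.71×157 = 68.31 + 307.74 + 268.47 = 644.52
ΣP(Period 0)Q(Period 0) = 0.96×69 + 2.28×138 + 1.20×157 = 66.24 + 314.64 + 188.4 = 569.28
L = 644.52 / 569.28 × 100 = 113.2167
Paasche component (current-period weights):
ΣP(Period 1)Q(Period 1) = 0.99×78 + 2.23×159 + 1.71×165 = 77.22 + 354.57 + 282.15 = 713.94
ΣP(Period 0)Q(Period 1) = 0.96×78 + 2.28×159 + 1.20×165 = 74.88 + 362.52 + 198 = 635.4
P = 713.94 / 635.4 × 100 = 112.3607
Fisher = √(L × P) = √(113.2167 × 112.3607) = 112.7879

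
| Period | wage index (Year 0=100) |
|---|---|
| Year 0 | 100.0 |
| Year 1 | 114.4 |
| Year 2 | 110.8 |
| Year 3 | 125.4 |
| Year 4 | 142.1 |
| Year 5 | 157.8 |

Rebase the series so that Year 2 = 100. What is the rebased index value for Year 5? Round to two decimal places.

142.42

Rebased(Year 5) = 157.8 / 110.8 × 100 = 142.4188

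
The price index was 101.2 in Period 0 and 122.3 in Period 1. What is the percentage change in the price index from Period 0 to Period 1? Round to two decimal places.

20.85%

Change = (122.3 − 101.2) / 101.2 × 100
       = 21.1 / 101.2 × 100 = 20.8498%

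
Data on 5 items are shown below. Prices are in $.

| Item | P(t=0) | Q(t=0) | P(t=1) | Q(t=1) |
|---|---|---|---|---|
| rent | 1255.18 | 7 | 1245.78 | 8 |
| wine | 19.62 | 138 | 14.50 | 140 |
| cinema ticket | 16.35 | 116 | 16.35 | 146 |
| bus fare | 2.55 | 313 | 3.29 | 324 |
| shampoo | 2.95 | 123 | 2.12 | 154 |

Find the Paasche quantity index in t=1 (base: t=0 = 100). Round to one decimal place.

113.4

Paasche quantity index uses current-period prices as weights.
ΣP(t=1)·Q(t=1) = 1245.78×8 + 14.50×140 + 16.35×146 + 3.29×324 + 2.12×154 = 9966.24 + 2030 + 2387.1 + 1065.96 + 326.48 = 15775.78
ΣP(t=1)·Q(t=0) = 1245.78×7 + 14.50×138 + 16.35×116 + 3.29×313 + 2.12×123 = 8720.46 + 2001 + 1896.6 + 1029.77 + 260.76 = 13908.59
Index = 15775.78 / 13908.59 × 100 = 113.4247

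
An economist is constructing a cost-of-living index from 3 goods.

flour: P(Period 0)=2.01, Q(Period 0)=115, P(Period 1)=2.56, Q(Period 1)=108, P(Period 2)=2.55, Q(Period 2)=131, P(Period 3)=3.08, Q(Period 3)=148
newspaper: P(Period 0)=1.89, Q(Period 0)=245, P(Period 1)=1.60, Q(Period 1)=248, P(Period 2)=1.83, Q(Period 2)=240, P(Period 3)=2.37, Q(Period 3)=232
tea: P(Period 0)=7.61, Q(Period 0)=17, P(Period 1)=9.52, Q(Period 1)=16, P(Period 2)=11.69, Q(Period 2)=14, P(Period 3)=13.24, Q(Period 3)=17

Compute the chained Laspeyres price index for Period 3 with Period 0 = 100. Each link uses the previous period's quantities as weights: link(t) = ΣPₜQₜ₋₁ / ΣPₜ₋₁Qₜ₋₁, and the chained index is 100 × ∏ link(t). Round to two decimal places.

141.24

Link Period 0→Period 1:
ΣP(Period 1)Q(Period 0) = 2.56×115 + 1.60×245 + 9.52×17 = 294.4 + 392 + 161.84 = 848.24
ΣP(Period 0)Q(Period 0) = 2.01×115 + 1.89×245 + 7.61×17 = 231.15 + 463.05 + 129.37 = 823.57
link = 848.24/823.57 = 1.029955
Link Period 1→Period 2:
ΣP(Period 2)Q(Period 1) = 2.55×108 + 1.83×248 + 11.69×16 = 275.4 + 453.84 + 187.04 = 916.28
ΣP(Period 1)Q(Period 1) = 2.56×108 + 1.60×248 + 9.52×16 = 276.48 + 396.8 + 152.32 = 825.6
link = 916.28/825.6 = 1.109835
Link Period 2→Period 3:
ΣP(Period 3)Q(Period 2) = 3.08×131 + 2.37×240 + 13.24×14 = 403.48 + 568.8 + 185.36 = 1157.64
ΣP(Period 2)Q(Period 2) = 2.55×131 + 1.83×240 + 11.69×14 = 334.05 + 439.2 + 163.66 = 936.91
link = 1157.64/936.91 = 1.235594
Chained index = 100 × 1.029955 × 1.109835 × 1.235594 = 141.2383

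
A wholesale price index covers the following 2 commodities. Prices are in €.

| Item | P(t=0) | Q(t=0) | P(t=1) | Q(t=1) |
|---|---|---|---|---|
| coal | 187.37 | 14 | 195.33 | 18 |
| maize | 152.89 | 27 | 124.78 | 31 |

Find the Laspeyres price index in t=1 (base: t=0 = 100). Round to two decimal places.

Laspeyres price index uses base-period quantities as weights.
ΣP(t=1)·Q(t=0) = 195.33×14 + 124.78×27 = 2734.62 + 3369.06 = 6103.68
ΣP(t=0)·Q(t=0) = 187.37×14 + 152.89×27 = 2623.18 + 4128.03 = 6751.21
Index = 6103.68 / 6751.21 × 100 = 90.4087

90.41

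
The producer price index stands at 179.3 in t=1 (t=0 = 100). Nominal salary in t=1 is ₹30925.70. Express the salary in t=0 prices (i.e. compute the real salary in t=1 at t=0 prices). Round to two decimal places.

Real = Nominal ÷ (Index/100) = 30925.70 ÷ (179.3/100)
     = 30925.70 ÷ 1.793 = 17248.0201

17248.02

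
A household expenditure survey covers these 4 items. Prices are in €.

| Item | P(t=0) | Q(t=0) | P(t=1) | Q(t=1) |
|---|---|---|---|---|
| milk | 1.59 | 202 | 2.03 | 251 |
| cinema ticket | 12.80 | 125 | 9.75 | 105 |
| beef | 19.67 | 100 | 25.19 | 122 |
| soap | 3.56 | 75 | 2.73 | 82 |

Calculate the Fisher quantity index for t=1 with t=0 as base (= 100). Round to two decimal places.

Laspeyres component (base-period weights):
ΣP(t=0)Q(t=1) = 1.59×251 + 12.80×105 + 19.67×122 + 3.56×82 = 399.09 + 1344 + 2399.74 + 291.92 = 4434.75
ΣP(t=0)Q(t=0) = 1.59×202 + 12.80×125 + 19.67×100 + 3.56×75 = 321.18 + 1600 + 1967 + 267 = 4155.18
L = 4434.75 / 4155.18 × 100 = 106.7282
Paasche component (current-period weights):
ΣP(t=1)Q(t=1) = 2.03×251 + 9.75×105 + 25.19×122 + 2.73×82 = 509.53 + 1023.75 + 3073.18 + 223.86 = 4830.32
ΣP(t=1)Q(t=0) = 2.03×202 + 9.75×125 + 25.19×100 + 2.73×75 = 410.06 + 1218.75 + 2519 + 204.75 = 4352.56
P = 4830.32 / 4352.56 × 100 = 110.9765
Fisher = √(L × P) = √(106.7282 × 110.9765) = 108.8317

108.83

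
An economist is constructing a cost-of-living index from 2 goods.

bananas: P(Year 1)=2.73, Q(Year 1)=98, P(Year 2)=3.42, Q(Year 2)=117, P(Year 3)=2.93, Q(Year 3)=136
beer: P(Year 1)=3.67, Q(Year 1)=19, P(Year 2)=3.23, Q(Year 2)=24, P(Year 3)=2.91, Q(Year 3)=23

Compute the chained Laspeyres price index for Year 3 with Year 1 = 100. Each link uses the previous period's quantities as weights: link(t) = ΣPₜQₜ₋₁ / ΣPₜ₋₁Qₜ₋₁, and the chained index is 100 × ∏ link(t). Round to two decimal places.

101.57

Link Year 1→Year 2:
ΣP(Year 2)Q(Year 1) = 3.42×98 + 3.23×19 = 335.16 + 61.37 = 396.53
ΣP(Year 1)Q(Year 1) = 2.73×98 + 3.67×19 = 267.54 + 69.73 = 337.27
link = 396.53/337.27 = 1.175705
Link Year 2→Year 3:
ΣP(Year 3)Q(Year 2) = 2.93×117 + 2.91×24 = 342.81 + 69.84 = 412.65
ΣP(Year 2)Q(Year 2) = 3.42×117 + 3.23×24 = 400.14 + 77.52 = 477.66
link = 412.65/477.66 = 0.863899
Chained index = 100 × 1.175705 × 0.863899 = 101.5690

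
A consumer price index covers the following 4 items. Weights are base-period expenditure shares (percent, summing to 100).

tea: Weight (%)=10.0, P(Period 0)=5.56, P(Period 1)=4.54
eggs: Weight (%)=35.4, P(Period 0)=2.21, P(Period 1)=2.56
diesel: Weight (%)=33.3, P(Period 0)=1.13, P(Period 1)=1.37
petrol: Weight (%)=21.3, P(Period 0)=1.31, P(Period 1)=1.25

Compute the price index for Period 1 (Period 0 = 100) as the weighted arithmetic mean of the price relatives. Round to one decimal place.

tea: 10.0 × (4.54/5.56) = 10.0 × 0.816547 = 8.1655
eggs: 35.4 × (2.56/2.21) = 35.4 × 1.158371 = 41.0063
diesel: 33.3 × (1.37/1.13) = 33.3 × 1.212389 = 40.3726
petrol: 21.3 × (1.25/1.31) = 21.3 × 0.954198 = 20.3244
Index = Σ wᵢ·(p₁ᵢ/p₀ᵢ) = 8.1655 + 41.0063 + 40.3726 + 20.3244 = 109.8688

109.9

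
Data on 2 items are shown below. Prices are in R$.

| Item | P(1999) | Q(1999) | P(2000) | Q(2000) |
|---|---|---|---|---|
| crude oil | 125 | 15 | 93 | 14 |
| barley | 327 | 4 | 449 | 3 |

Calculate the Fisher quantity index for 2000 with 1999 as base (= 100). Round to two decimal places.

84.40

Laspeyres component (base-period weights):
ΣP(1999)Q(2000) = 125×14 + 327×3 = 1750 + 981 = 2731
ΣP(1999)Q(1999) = 125×15 + 327×4 = 1875 + 1308 = 3183
L = 2731 / 3183 × 100 = 85.7996
Paasche component (current-period weights):
ΣP(2000)Q(2000) = 93×14 + 449×3 = 1302 + 1347 = 2649
ΣP(2000)Q(1999) = 93×15 + 449×4 = 1395 + 1796 = 3191
P = 2649 / 3191 × 100 = 83.0147
Fisher = √(L × P) = √(85.7996 × 83.0147) = 84.3957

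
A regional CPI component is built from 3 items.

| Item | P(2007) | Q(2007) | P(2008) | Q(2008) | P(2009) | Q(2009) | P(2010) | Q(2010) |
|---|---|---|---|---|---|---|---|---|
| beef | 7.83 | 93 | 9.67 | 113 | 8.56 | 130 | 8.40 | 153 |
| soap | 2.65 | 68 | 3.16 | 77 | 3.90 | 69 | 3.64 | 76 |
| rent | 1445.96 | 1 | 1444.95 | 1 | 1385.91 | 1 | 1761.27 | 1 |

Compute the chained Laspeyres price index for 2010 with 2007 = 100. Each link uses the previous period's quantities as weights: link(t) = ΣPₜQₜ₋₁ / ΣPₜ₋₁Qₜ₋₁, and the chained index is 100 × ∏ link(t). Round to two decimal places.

116.33

Link 2007→2008:
ΣP(2008)Q(2007) = 9.67×93 + 3.16×68 + 1444.95×1 = 899.31 + 214.88 + 1444.95 = 2559.14
ΣP(2007)Q(2007) = 7.83×93 + 2.65×68 + 1445.96×1 = 728.19 + 180.2 + 1445.96 = 2354.35
link = 2559.14/2354.35 = 1.086984
Link 2008→2009:
ΣP(2009)Q(2008) = 8.56×113 + 3.90×77 + 1385.91×1 = 967.28 + 300.3 + 1385.91 = 2653.49
ΣP(2008)Q(2008) = 9.67×113 + 3.16×77 + 1444.95×1 = 1092.71 + 243.32 + 1444.95 = 2780.98
link = 2653.49/2780.98 = 0.954156
Link 2009→2010:
ΣP(2010)Q(2009) = 8.40×130 + 3.64×69 + 1761.27×1 = 1092 + 251.16 + 1761.27 = 3104.43
ΣP(2009)Q(2009) = 8.56×130 + 3.90×69 + 1385.91×1 = 1112.8 + 269.1 + 1385.91 = 2767.81
link = 3104.43/2767.81 = 1.121620
Chained index = 100 × 1.086984 × 0.954156 × 1.121620 = 116.3291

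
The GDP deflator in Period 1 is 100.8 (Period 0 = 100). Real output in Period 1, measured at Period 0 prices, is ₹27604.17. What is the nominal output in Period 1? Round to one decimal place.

Nominal = Real × (Index/100) = 27604.17 × (100.8/100)
        = 27604.17 × 1.008 = 27825.0034

27825.0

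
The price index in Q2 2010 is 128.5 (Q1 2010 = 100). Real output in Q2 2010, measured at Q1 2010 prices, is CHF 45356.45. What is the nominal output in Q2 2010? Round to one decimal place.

Nominal = Real × (Index/100) = 45356.45 × (128.5/100)
        = 45356.45 × 1.285 = 58283.0382

58283.0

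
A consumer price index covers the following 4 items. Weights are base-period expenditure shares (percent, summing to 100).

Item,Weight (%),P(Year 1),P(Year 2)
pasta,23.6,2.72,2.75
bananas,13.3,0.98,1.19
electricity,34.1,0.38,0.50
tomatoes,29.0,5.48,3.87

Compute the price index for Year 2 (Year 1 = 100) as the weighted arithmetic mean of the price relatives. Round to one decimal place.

105.4

pasta: 23.6 × (2.75/2.72) = 23.6 × 1.011029 = 23.8603
bananas: 13.3 × (1.19/0.98) = 13.3 × 1.214286 = 16.1500
electricity: 34.1 × (0.50/0.38) = 34.1 × 1.315789 = 44.8684
tomatoes: 29.0 × (3.87/5.48) = 29.0 × 0.706204 = 20.4799
Index = Σ wᵢ·(p₁ᵢ/p₀ᵢ) = 23.8603 + 16.1500 + 44.8684 + 20.4799 = 105.3586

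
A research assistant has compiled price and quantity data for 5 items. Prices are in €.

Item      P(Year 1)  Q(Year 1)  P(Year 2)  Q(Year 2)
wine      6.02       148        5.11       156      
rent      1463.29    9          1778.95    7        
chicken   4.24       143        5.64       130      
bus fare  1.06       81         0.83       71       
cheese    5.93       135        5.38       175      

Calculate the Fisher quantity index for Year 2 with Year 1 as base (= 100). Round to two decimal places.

Laspeyres component (base-period weights):
ΣP(Year 1)Q(Year 2) = 6.02×156 + 1463.29×7 + 4.24×130 + 1.06×71 + 5.93×175 = 939.12 + 10243.03 + 551.2 + 75.26 + 1037.75 = 12846.36
ΣP(Year 1)Q(Year 1) = 6.02×148 + 1463.29×9 + 4.24×143 + 1.06×81 + 5.93×135 = 890.96 + 13169.61 + 606.32 + 85.86 + 800.55 = 15553.3
L = 12846.36 / 15553.3 × 100 = 82.5957
Paasche component (current-period weights):
ΣP(Year 2)Q(Year 2) = 5.11×156 + 1778.95×7 + 5.64×130 + 0.83×71 + 5.38×175 = 797.16 + 12452.65 + 733.2 + 58.93 + 941.5 = 14983.44
ΣP(Year 2)Q(Year 1) = 5.11×148 + 1778.95×9 + 5.64×143 + 0.83×81 + 5.38×135 = 756.28 + 16010.55 + 806.52 + 67.23 + 726.3 = 18366.88
P = 14983.44 / 18366.88 × 100 = 81.5786
Fisher = √(L × P) = √(82.5957 × 81.5786) = 82.0856

82.09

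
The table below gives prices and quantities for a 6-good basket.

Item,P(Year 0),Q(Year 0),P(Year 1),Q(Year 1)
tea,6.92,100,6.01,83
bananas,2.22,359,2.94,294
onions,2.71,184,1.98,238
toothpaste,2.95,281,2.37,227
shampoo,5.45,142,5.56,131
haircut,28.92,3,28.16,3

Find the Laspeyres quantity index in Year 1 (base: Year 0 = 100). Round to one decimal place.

90.9

Laspeyres quantity index uses base-period prices as weights.
ΣP(Year 0)·Q(Year 1) = 6.92×83 + 2.22×294 + 2.71×238 + 2.95×227 + 5.45×131 + 28.92×3 = 574.36 + 652.68 + 644.98 + 669.65 + 713.95 + 86.76 = 3342.38
ΣP(Year 0)·Q(Year 0) = 6.92×100 + 2.22×359 + 2.71×184 + 2.95×281 + 5.45×142 + 28.92×3 = 692 + 796.98 + 498.64 + 828.95 + 773.9 + 86.76 = 3677.23
Index = 3342.38 / 3677.23 × 100 = 90.8940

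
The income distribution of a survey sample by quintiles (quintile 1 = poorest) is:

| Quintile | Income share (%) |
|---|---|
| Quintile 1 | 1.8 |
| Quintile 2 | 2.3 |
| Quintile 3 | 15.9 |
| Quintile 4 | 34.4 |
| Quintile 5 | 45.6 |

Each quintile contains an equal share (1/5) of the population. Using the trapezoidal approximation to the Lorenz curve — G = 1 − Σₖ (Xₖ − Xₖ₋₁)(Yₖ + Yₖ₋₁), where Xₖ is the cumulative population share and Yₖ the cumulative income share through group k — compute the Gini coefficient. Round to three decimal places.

0.479

Cumulative income shares Yₖ: 0.0180, 0.0410, 0.2000, 0.5440, 1.0000
Σ (Xₖ−Xₖ₋₁)(Yₖ+Yₖ₋₁) = (1/5)(0.0180+0.0000) + (1/5)(0.0410+0.0180) + (1/5)(0.2000+0.0410) + (1/5)(0.5440+0.2000) + (1/5)(1.0000+0.5440)
  = 0.0036 + 0.0118 + 0.0482 + 0.1488 + 0.3088 = 0.5212
G = 1 − 0.5212 = 0.4788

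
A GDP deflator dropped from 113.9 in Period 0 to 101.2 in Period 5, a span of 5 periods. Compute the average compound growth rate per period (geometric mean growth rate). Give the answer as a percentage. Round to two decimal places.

Growth factor = (101.2/113.9)^(1/5) = (0.888499)^(1/5) = 0.976633
Growth rate = 0.976633 − 1 = -0.023367 = -2.3367%

-2.34%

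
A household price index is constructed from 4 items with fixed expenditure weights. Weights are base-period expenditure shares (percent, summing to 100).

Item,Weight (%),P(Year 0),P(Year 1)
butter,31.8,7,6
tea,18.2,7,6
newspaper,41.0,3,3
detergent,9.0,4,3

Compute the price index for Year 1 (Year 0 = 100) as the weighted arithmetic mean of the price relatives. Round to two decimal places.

90.61

butter: 31.8 × (6/7) = 31.8 × 0.857143 = 27.2571
tea: 18.2 × (6/7) = 18.2 × 0.857143 = 15.6000
newspaper: 41.0 × (3/3) = 41.0 × 1.000000 = 41.0000
detergent: 9.0 × (3/4) = 9.0 × 0.750000 = 6.7500
Index = Σ wᵢ·(p₁ᵢ/p₀ᵢ) = 27.2571 + 15.6000 + 41.0000 + 6.7500 = 90.6071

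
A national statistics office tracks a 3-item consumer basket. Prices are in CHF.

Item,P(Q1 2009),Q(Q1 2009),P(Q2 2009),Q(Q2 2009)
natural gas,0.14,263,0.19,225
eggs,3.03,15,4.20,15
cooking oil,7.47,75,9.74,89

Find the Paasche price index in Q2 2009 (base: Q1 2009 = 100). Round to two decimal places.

131.12

Paasche price index uses current-period quantities as weights.
ΣP(Q2 2009)·Q(Q2 2009) = 0.19×225 + 4.20×15 + 9.74×89 = 42.75 + 63 + 866.86 = 972.61
ΣP(Q1 2009)·Q(Q2 2009) = 0.14×225 + 3.03×15 + 7.47×89 = 31.5 + 45.45 + 664.83 = 741.78
Index = 972.61 / 741.78 × 100 = 131.1184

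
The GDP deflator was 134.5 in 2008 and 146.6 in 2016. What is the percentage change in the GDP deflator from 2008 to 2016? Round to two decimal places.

Change = (146.6 − 134.5) / 134.5 × 100
       = 12.1 / 134.5 × 100 = 8.9963%

9.00%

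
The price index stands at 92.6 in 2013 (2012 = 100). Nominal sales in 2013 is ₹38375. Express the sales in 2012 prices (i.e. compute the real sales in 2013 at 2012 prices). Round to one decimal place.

Real = Nominal ÷ (Index/100) = 38375 ÷ (92.6/100)
     = 38375 ÷ 0.926 = 41441.6847

41441.7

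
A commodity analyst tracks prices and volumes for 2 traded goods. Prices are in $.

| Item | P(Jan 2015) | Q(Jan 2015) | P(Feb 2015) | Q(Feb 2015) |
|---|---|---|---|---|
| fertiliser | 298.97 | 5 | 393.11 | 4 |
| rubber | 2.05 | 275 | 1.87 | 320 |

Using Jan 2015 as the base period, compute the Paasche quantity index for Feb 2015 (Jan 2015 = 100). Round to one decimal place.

Paasche quantity index uses current-period prices as weights.
ΣP(Feb 2015)·Q(Feb 2015) = 393.11×4 + 1.87×320 = 1572.44 + 598.4 = 2170.84
ΣP(Feb 2015)·Q(Jan 2015) = 393.11×5 + 1.87×275 = 1965.55 + 514.25 = 2479.8
Index = 2170.84 / 2479.8 × 100 = 87.5409

87.5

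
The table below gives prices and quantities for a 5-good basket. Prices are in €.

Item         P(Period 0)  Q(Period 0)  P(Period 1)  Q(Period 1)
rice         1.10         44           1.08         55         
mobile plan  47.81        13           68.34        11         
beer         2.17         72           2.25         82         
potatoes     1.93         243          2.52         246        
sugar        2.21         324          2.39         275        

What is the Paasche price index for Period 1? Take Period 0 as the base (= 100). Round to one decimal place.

Paasche price index uses current-period quantities as weights.
ΣP(Period 1)·Q(Period 1) = 1.08×55 + 68.34×11 + 2.25×82 + 2.52×246 + 2.39×275 = 59.4 + 751.74 + 184.5 + 619.92 + 657.25 = 2272.81
ΣP(Period 0)·Q(Period 1) = 1.10×55 + 47.81×11 + 2.17×82 + 1.93×246 + 2.21×275 = 60.5 + 525.91 + 177.94 + 474.78 + 607.75 = 1846.88
Index = 2272.81 / 1846.88 × 100 = 123.0621

123.1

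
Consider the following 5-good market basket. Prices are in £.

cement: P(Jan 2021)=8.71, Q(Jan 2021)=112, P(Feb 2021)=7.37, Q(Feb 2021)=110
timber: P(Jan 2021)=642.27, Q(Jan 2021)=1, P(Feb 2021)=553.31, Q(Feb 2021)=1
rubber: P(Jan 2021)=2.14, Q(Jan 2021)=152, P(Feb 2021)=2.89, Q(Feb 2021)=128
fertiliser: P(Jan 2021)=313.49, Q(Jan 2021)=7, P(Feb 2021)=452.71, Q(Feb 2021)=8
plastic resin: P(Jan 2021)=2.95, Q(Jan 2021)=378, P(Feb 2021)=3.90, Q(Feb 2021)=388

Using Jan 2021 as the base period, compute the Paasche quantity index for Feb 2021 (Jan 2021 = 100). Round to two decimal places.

106.31

Paasche quantity index uses current-period prices as weights.
ΣP(Feb 2021)·Q(Feb 2021) = 7.37×110 + 553.31×1 + 2.89×128 + 452.71×8 + 3.90×388 = 810.7 + 553.31 + 369.92 + 3621.68 + 1513.2 = 6868.81
ΣP(Feb 2021)·Q(Jan 2021) = 7.37×112 + 553.31×1 + 2.89×152 + 452.71×7 + 3.90×378 = 825.44 + 553.31 + 439.28 + 3168.97 + 1474.2 = 6461.2
Index = 6868.81 / 6461.2 × 100 = 106.3086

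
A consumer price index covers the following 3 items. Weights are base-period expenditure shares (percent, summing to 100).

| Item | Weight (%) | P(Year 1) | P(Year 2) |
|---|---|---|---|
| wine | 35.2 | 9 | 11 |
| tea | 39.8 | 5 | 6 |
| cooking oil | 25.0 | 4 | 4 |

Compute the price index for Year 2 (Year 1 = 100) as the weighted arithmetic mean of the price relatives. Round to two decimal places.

115.78

wine: 35.2 × (11/9) = 35.2 × 1.222222 = 43.0222
tea: 39.8 × (6/5) = 39.8 × 1.200000 = 47.7600
cooking oil: 25.0 × (4/4) = 25.0 × 1.000000 = 25.0000
Index = Σ wᵢ·(p₁ᵢ/p₀ᵢ) = 43.0222 + 47.7600 + 25.0000 = 115.7822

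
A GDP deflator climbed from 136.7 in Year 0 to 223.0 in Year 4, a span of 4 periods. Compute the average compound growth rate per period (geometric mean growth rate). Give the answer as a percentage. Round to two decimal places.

13.01%

Growth factor = (223.0/136.7)^(1/4) = (1.631309)^(1/4) = 1.130145
Growth rate = 1.130145 − 1 = 0.130145 = 13.0145%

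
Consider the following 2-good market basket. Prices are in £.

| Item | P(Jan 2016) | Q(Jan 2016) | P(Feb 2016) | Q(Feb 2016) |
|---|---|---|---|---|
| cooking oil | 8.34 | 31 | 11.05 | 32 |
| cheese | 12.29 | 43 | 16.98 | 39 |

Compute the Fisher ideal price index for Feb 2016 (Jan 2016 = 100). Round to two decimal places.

136.22

Laspeyres component (base-period weights):
ΣP(Feb 2016)Q(Jan 2016) = 11.05×31 + 16.98×43 = 342.55 + 730.14 = 1072.69
ΣP(Jan 2016)Q(Jan 2016) = 8.34×31 + 12.29×43 = 258.54 + 528.47 = 787.01
L = 1072.69 / 787.01 × 100 = 136.2994
Paasche component (current-period weights):
ΣP(Feb 2016)Q(Feb 2016) = 11.05×32 + 16.98×39 = 353.6 + 662.22 = 1015.82
ΣP(Jan 2016)Q(Feb 2016) = 8.34×32 + 12.29×39 = 266.88 + 479.31 = 746.19
P = 1015.82 / 746.19 × 100 = 136.1342
Fisher = √(L × P) = √(136.2994 × 136.1342) = 136.2168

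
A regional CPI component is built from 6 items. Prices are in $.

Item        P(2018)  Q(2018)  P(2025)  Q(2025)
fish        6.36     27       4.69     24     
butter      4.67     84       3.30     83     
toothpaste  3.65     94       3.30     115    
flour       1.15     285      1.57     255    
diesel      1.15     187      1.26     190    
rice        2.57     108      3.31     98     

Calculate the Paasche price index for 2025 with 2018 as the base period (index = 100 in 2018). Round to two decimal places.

100.38

Paasche price index uses current-period quantities as weights.
ΣP(2025)·Q(2025) = 4.69×24 + 3.30×83 + 3.30×115 + 1.57×255 + 1.26×190 + 3.31×98 = 112.56 + 273.9 + 379.5 + 400.35 + 239.4 + 324.38 = 1730.09
ΣP(2018)·Q(2025) = 6.36×24 + 4.67×83 + 3.65×115 + 1.15×255 + 1.15×190 + 2.57×98 = 152.64 + 387.61 + 419.75 + 293.25 + 218.5 + 251.86 = 1723.61
Index = 1730.09 / 1723.61 × 100 = 100.3760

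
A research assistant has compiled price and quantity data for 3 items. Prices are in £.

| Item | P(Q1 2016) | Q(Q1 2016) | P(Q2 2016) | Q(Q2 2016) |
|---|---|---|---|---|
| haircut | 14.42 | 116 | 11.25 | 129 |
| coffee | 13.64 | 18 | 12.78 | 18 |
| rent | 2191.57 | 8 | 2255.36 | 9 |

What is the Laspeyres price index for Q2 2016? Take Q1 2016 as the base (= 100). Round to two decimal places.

100.65

Laspeyres price index uses base-period quantities as weights.
ΣP(Q2 2016)·Q(Q1 2016) = 11.25×116 + 12.78×18 + 2255.36×8 = 1305 + 230.04 + 18042.88 = 19577.92
ΣP(Q1 2016)·Q(Q1 2016) = 14.42×116 + 13.64×18 + 2191.57×8 = 1672.72 + 245.52 + 17532.56 = 19450.8
Index = 19577.92 / 19450.8 × 100 = 100.6535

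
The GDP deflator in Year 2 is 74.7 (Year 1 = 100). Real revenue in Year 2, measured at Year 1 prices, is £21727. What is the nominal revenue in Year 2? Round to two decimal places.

16230.07

Nominal = Real × (Index/100) = 21727 × (74.7/100)
        = 21727 × 0.747 = 16230.0690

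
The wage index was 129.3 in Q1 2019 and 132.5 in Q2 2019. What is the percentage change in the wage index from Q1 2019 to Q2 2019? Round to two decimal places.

Change = (132.5 − 129.3) / 129.3 × 100
       = 3.2 / 129.3 × 100 = 2.4749%

2.47%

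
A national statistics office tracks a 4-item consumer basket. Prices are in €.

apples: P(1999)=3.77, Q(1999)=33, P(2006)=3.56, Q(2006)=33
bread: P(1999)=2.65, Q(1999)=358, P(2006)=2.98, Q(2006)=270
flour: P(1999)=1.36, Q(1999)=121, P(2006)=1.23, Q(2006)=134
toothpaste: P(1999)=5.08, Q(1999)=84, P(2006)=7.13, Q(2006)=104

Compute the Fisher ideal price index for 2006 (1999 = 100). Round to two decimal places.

Laspeyres component (base-period weights):
ΣP(2006)Q(1999) = 3.56×33 + 2.98×358 + 1.23×121 + 7.13×84 = 117.48 + 1066.84 + 148.83 + 598.92 = 1932.07
ΣP(1999)Q(1999) = 3.77×33 + 2.65×358 + 1.36×121 + 5.08×84 = 124.41 + 948.7 + 164.56 + 426.72 = 1664.39
L = 1932.07 / 1664.39 × 100 = 116.0828
Paasche component (current-period weights):
ΣP(2006)Q(2006) = 3.56×33 + 2.98×270 + 1.23×134 + 7.13×104 = 117.48 + 804.6 + 164.82 + 741.52 = 1828.42
ΣP(1999)Q(2006) = 3.77×33 + 2.65×270 + 1.36×134 + 5.08×104 = 124.41 + 715.5 + 182.24 + 528.32 = 1550.47
P = 1828.42 / 1550.47 × 100 = 117.9268
Fisher = √(L × P) = √(116.0828 × 117.9268) = 117.0012

117.00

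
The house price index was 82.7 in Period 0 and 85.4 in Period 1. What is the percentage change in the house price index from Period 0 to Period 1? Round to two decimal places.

Change = (85.4 − 82.7) / 82.7 × 100
       = 2.7 / 82.7 × 100 = 3.2648%

3.26%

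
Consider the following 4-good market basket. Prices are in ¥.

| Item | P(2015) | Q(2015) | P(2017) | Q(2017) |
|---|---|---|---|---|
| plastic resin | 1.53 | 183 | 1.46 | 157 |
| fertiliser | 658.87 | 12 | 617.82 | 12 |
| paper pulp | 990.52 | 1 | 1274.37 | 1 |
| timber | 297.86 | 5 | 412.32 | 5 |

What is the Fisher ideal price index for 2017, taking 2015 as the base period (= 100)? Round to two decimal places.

Laspeyres component (base-period weights):
ΣP(2017)Q(2015) = 1.46×183 + 617.82×12 + 1274.37×1 + 412.32×5 = 267.18 + 7413.84 + 1274.37 + 2061.6 = 11016.99
ΣP(2015)Q(2015) = 1.53×183 + 658.87×12 + 990.52×1 + 297.86×5 = 279.99 + 7906.44 + 990.52 + 1489.3 = 10666.25
L = 11016.99 / 10666.25 × 100 = 103.2883
Paasche component (current-period weights):
ΣP(2017)Q(2017) = 1.46×157 + 617.82×12 + 1274.37×1 + 412.32×5 = 229.22 + 7413.84 + 1274.37 + 2061.6 = 10979.03
ΣP(2015)Q(2017) = 1.53×157 + 658.87×12 + 990.52×1 + 297.86×5 = 240.21 + 7906.44 + 990.52 + 1489.3 = 10626.47
P = 10979.03 / 10626.47 × 100 = 103.3178
Fisher = √(L × P) = √(103.2883 × 103.3178) = 103.3030

103.30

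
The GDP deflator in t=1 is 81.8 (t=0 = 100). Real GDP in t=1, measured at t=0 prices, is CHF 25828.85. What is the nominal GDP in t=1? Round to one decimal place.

21128.0

Nominal = Real × (Index/100) = 25828.85 × (81.8/100)
        = 25828.85 × 0.818 = 21127.9993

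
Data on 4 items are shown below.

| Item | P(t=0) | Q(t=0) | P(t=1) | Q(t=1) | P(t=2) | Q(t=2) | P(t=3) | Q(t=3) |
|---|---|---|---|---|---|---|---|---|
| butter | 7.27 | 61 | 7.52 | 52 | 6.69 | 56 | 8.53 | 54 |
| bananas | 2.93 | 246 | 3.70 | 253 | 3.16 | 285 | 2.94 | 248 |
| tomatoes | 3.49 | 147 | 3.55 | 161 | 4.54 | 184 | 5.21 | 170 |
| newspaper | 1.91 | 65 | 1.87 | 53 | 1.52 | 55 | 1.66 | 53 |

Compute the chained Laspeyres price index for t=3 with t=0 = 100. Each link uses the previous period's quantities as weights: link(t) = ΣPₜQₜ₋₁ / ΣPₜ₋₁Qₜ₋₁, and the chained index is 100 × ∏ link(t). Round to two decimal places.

Link t=0→t=1:
ΣP(t=1)Q(t=0) = 7.52×61 + 3.70×246 + 3.55×147 + 1.87×65 = 458.72 + 910.2 + 521.85 + 121.55 = 2012.32
ΣP(t=0)Q(t=0) = 7.27×61 + 2.93×246 + 3.49×147 + 1.91×65 = 443.47 + 720.78 + 513.03 + 124.15 = 1801.43
link = 2012.32/1801.43 = 1.117068
Link t=1→t=2:
ΣP(t=2)Q(t=1) = 6.69×52 + 3.16×253 + 4.54×161 + 1.52×53 = 347.88 + 799.48 + 730.94 + 80.56 = 1958.86
ΣP(t=1)Q(t=1) = 7.52×52 + 3.70×253 + 3.55×161 + 1.87×53 = 391.04 + 936.1 + 571.55 + 99.11 = 1997.8
link = 1958.86/1997.8 = 0.980509
Link t=2→t=3:
ΣP(t=3)Q(t=2) = 8.53×56 + 2.94×285 + 5.21×184 + 1.66×55 = 477.68 + 837.9 + 958.64 + 91.3 = 2365.52
ΣP(t=2)Q(t=2) = 6.69×56 + 3.16×285 + 4.54×184 + 1.52×55 = 374.64 + 900.6 + 835.36 + 83.6 = 2194.2
link = 2365.52/2194.2 = 1.078079
Chained index = 100 × 1.117068 × 0.980509 × 1.078079 = 118.0814

118.08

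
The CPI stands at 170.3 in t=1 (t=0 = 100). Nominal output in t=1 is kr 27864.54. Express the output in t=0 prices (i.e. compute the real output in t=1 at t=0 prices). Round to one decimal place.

16362.0

Real = Nominal ÷ (Index/100) = 27864.54 ÷ (170.3/100)
     = 27864.54 ÷ 1.703 = 16362.0317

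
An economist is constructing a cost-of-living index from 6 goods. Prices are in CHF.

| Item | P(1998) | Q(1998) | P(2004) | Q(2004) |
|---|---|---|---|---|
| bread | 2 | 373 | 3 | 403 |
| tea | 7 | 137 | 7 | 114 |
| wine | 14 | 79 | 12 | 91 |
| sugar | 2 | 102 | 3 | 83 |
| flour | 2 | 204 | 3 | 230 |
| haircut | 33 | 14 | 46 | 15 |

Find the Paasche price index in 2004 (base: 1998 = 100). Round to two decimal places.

Paasche price index uses current-period quantities as weights.
ΣP(2004)·Q(2004) = 3×403 + 7×114 + 12×91 + 3×83 + 3×230 + 46×15 = 1209 + 798 + 1092 + 249 + 690 + 690 = 4728
ΣP(1998)·Q(2004) = 2×403 + 7×114 + 14×91 + 2×83 + 2×230 + 33×15 = 806 + 798 + 1274 + 166 + 460 + 495 = 3999
Index = 4728 / 3999 × 100 = 118.2296

118.23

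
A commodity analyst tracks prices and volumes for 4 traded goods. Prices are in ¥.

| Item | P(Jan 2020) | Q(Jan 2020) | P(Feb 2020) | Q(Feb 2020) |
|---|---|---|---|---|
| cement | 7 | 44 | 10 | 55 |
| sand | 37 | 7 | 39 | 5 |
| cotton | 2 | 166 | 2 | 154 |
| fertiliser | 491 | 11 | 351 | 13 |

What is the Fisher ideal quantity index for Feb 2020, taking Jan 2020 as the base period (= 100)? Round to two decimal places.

Laspeyres component (base-period weights):
ΣP(Jan 2020)Q(Feb 2020) = 7×55 + 37×5 + 2×154 + 491×13 = 385 + 185 + 308 + 6383 = 7261
ΣP(Jan 2020)Q(Jan 2020) = 7×44 + 37×7 + 2×166 + 491×11 = 308 + 259 + 332 + 5401 = 6300
L = 7261 / 6300 × 100 = 115.2540
Paasche component (current-period weights):
ΣP(Feb 2020)Q(Feb 2020) = 10×55 + 39×5 + 2×154 + 351×13 = 550 + 195 + 308 + 4563 = 5616
ΣP(Feb 2020)Q(Jan 2020) = 10×44 + 39×7 + 2×166 + 351×11 = 440 + 273 + 332 + 3861 = 4906
P = 5616 / 4906 × 100 = 114.4721
Fisher = √(L × P) = √(115.2540 × 114.4721) = 114.8624

114.86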